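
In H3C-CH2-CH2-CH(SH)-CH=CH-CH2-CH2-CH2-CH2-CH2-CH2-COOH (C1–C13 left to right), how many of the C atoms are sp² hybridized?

3

C1: sp3
C2: sp3
C3: sp3
C4: sp3
C5: sp2 ✓
C6: sp2 ✓
C7: sp3
C8: sp3
C9: sp3
C10: sp3
C11: sp3
C12: sp3
C13: sp2 ✓
C5, C6, C13 → 3 sp2 carbons.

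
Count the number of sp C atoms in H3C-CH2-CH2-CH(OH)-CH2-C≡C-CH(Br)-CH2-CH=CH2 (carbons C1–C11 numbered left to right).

C1: sp3
C2: sp3
C3: sp3
C4: sp3
C5: sp3
C6: sp ✓
C7: sp ✓
C8: sp3
C9: sp3
C10: sp2
C11: sp2
C6, C7 → 2 sp carbons.

2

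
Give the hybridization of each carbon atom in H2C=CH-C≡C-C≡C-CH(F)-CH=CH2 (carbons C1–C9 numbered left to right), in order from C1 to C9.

C1 sp2, C2 sp2, C3 sp, C4 sp, C5 sp, C6 sp, C7 sp3, C8 sp2, C9 sp2

C1: 3 σ bonds, plus one π bond; 3 regions of electron density → sp2.
C2 carries 3 σ bonds, plus one π bond, giving a steric number of 3, so it is sp2.
C3 is sp: 2 σ bonds, plus two π bonds, 2 electron-density regions.
C4 carries 2 σ bonds, plus two π bonds, giving a steric number of 2, so it is sp.
C5: 2 σ bonds, plus two π bonds — 2 electron domains, sp.
C6 (2 σ bonds, plus two π bonds) has steric number 2: sp.
C7 (4 σ bonds) has steric number 4: sp3.
C8 carries 3 σ bonds, plus one π bond, giving a steric number of 3, so it is sp2.
C9: 3 σ bonds, plus one π bond; 3 regions of electron density → sp2.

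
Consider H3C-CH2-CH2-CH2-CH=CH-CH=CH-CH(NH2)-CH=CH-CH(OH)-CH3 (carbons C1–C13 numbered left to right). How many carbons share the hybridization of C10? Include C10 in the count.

C10 is sp2 (one π bond).
C1: sp3
C2: sp3
C3: sp3
C4: sp3
C5: sp2 ✓
C6: sp2 ✓
C7: sp2 ✓
C8: sp2 ✓
C9: sp3
C10: sp2 ✓
C11: sp2 ✓
C12: sp3
C13: sp3
6 carbons are sp2.

6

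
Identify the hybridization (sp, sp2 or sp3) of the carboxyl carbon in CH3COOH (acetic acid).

The carboxyl carbon — 3 σ bonds, plus one π bond. Steric number 3, so sp2.

sp2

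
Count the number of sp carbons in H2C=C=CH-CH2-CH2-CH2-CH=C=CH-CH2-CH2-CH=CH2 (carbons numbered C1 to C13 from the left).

2

C1: sp2
C2: sp ✓
C3: sp2
C4: sp3
C5: sp3
C6: sp3
C7: sp2
C8: sp ✓
C9: sp2
C10: sp3
C11: sp3
C12: sp2
C13: sp2
C2, C8 → 2 sp carbons.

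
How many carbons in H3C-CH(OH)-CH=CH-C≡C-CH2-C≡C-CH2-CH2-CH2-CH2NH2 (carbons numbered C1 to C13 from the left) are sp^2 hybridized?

C1: sp3
C2: sp3
C3: sp2 ✓
C4: sp2 ✓
C5: sp
C6: sp
C7: sp3
C8: sp
C9: sp
C10: sp3
C11: sp3
C12: sp3
C13: sp3
C3, C4 → 2 sp2 carbons.

2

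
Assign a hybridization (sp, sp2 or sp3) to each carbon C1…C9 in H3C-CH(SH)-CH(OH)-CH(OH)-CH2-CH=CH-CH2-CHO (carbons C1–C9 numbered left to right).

C1 sp3, C2 sp3, C3 sp3, C4 sp3, C5 sp3, C6 sp2, C7 sp2, C8 sp3, C9 sp2

C1 (4 σ bonds) has steric number 4: sp3.
C2 — 4 σ bonds. Steric number 4, so sp3.
C3: 4 σ bonds — 4 electron domains, sp3.
C4 is sp3: 4 σ bonds, 4 electron-density regions.
C5 carries 4 σ bonds, giving a steric number of 4, so it is sp3.
C6 is sp2: 3 σ bonds, plus one π bond, 3 electron-density regions.
C7 has 3 σ bonds, plus one π bond: steric number 3 → sp2.
C8 (4 σ bonds) has steric number 4: sp3.
C9: 3 σ bonds, plus one π bond; 3 regions of electron density → sp2.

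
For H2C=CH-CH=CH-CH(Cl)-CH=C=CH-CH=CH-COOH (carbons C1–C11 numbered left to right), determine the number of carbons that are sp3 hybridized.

1

C1: sp2
C2: sp2
C3: sp2
C4: sp2
C5: sp3 ✓
C6: sp2
C7: sp
C8: sp2
C9: sp2
C10: sp2
C11: sp2
C5 → 1 sp3 carbon.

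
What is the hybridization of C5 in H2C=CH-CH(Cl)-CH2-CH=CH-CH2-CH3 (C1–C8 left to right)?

sp²

C5 is sp2: 3 σ bonds, plus one π bond, 3 electron-density regions.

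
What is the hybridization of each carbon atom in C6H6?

sp2

Every ring carbon has three σ bonds and contributes one p electron to the aromatic π system.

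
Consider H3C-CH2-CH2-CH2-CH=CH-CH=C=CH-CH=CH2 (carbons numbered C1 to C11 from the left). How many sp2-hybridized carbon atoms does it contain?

C1: sp3
C2: sp3
C3: sp3
C4: sp3
C5: sp2 ✓
C6: sp2 ✓
C7: sp2 ✓
C8: sp
C9: sp2 ✓
C10: sp2 ✓
C11: sp2 ✓
C5, C6, C7, C9, C10, C11 → 6 sp2 carbons.

6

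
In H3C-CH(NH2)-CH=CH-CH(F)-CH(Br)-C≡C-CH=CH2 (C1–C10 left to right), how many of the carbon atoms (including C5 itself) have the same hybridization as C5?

C5 is sp3 (only σ bonds).
C1: sp3 ✓
C2: sp3 ✓
C3: sp2
C4: sp2
C5: sp3 ✓
C6: sp3 ✓
C7: sp
C8: sp
C9: sp2
C10: sp2
4 carbons are sp3.

4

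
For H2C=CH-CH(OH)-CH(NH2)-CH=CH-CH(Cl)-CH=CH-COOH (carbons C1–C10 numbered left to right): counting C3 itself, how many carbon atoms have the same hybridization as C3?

3

C3 is sp3 (only σ bonds).
C1: sp2
C2: sp2
C3: sp3 ✓
C4: sp3 ✓
C5: sp2
C6: sp2
C7: sp3 ✓
C8: sp2
C9: sp2
C10: sp2
3 carbons are sp3.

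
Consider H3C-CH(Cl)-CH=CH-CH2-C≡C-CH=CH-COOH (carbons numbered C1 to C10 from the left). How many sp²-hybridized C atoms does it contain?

C1: sp3
C2: sp3
C3: sp2 ✓
C4: sp2 ✓
C5: sp3
C6: sp
C7: sp
C8: sp2 ✓
C9: sp2 ✓
C10: sp2 ✓
C3, C4, C8, C9, C10 → 5 sp2 carbons.

5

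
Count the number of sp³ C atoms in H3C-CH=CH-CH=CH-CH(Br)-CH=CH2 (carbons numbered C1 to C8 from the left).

C1: sp3 ✓
C2: sp2
C3: sp2
C4: sp2
C5: sp2
C6: sp3 ✓
C7: sp2
C8: sp2
C1, C6 → 2 sp3 carbons.

2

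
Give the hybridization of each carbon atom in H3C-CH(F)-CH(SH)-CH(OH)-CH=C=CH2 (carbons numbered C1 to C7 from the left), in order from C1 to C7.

C1 carries 4 σ bonds, giving a steric number of 4, so it is sp3.
C2: 4 σ bonds — 4 electron domains, sp3.
C3 has 4 σ bonds: steric number 4 → sp3.
C4: 4 σ bonds; 4 regions of electron density → sp3.
C5 — 3 σ bonds, plus one π bond. Steric number 3, so sp2.
C6 has 2 σ bonds, plus two π bonds: steric number 2 → sp.
C7 carries 3 σ bonds, plus one π bond, giving a steric number of 3, so it is sp2.

C1 sp3, C2 sp3, C3 sp3, C4 sp3, C5 sp2, C6 sp, C7 sp2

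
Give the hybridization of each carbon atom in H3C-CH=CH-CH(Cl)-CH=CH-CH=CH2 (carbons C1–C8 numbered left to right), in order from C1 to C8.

C1 carries 4 σ bonds, giving a steric number of 4, so it is sp3.
C2 — 3 σ bonds, plus one π bond. Steric number 3, so sp2.
C3: 3 σ bonds, plus one π bond; 3 regions of electron density → sp2.
C4 (4 σ bonds) has steric number 4: sp3.
C5 carries 3 σ bonds, plus one π bond, giving a steric number of 3, so it is sp2.
C6 is sp2: 3 σ bonds, plus one π bond, 3 electron-density regions.
C7: 3 σ bonds, plus one π bond; 3 regions of electron density → sp2.
C8: 3 σ bonds, plus one π bond; 3 regions of electron density → sp2.

C1 sp3, C2 sp2, C3 sp2, C4 sp3, C5 sp2, C6 sp2, C7 sp2, C8 sp2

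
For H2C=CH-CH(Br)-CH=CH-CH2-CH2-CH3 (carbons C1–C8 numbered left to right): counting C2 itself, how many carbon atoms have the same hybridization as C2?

C2 is sp2 (one π bond).
C1: sp2 ✓
C2: sp2 ✓
C3: sp3
C4: sp2 ✓
C5: sp2 ✓
C6: sp3
C7: sp3
C8: sp3
4 carbons are sp2.

4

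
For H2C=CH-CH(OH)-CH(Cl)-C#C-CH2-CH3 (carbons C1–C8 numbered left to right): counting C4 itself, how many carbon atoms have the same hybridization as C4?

C4 is sp3 (only σ bonds).
C1: sp2
C2: sp2
C3: sp3 ✓
C4: sp3 ✓
C5: sp
C6: sp
C7: sp3 ✓
C8: sp3 ✓
4 carbons are sp3.

4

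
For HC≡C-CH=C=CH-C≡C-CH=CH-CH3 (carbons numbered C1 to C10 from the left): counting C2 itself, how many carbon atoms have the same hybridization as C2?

C2 is sp (two π bonds).
C1: sp ✓
C2: sp ✓
C3: sp2
C4: sp ✓
C5: sp2
C6: sp ✓
C7: sp ✓
C8: sp2
C9: sp2
C10: sp3
5 carbons are sp.

5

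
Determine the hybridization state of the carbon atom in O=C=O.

Two σ bonds, two π bonds → steric number 2 → sp.

sp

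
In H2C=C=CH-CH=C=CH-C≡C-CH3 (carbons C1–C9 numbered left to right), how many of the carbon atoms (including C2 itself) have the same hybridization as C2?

4

C2 is sp (two π bonds).
C1: sp2
C2: sp ✓
C3: sp2
C4: sp2
C5: sp ✓
C6: sp2
C7: sp ✓
C8: sp ✓
C9: sp3
4 carbons are sp.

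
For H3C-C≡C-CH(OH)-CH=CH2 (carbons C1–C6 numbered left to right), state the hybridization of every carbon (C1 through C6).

C1: 4 σ bonds; 4 regions of electron density → sp3.
C2: 2 σ bonds, plus two π bonds; 2 regions of electron density → sp.
C3 — 2 σ bonds, plus two π bonds. Steric number 2, so sp.
C4 carries 4 σ bonds, giving a steric number of 4, so it is sp3.
C5: 3 σ bonds, plus one π bond; 3 regions of electron density → sp2.
C6 (3 σ bonds, plus one π bond) has steric number 3: sp2.

C1 sp3, C2 sp, C3 sp, C4 sp3, C5 sp2, C6 sp2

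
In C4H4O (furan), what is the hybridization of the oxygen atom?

One O lone pair is in the aromatic π system (p orbital), the other is in an sp2 hybrid in the ring plane; O has two σ bonds + one in-plane lone pair → sp2.

sp2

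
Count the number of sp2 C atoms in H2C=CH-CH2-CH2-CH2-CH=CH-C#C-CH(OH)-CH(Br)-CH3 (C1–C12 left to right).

4

C1: sp2 ✓
C2: sp2 ✓
C3: sp3
C4: sp3
C5: sp3
C6: sp2 ✓
C7: sp2 ✓
C8: sp
C9: sp
C10: sp3
C11: sp3
C12: sp3
C1, C2, C6, C7 → 4 sp2 carbons.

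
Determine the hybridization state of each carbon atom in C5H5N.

Each carbon atom — 3 σ bonds, plus one π bond. Steric number 3, so sp2.

sp^2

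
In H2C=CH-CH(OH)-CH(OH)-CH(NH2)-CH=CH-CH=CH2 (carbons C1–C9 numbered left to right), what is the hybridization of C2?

sp2

C2 carries 3 σ bonds, plus one π bond, giving a steric number of 3, so it is sp2.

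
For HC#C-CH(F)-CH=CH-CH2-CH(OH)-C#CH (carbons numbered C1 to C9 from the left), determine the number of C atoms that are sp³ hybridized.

3

C1: sp
C2: sp
C3: sp3 ✓
C4: sp2
C5: sp2
C6: sp3 ✓
C7: sp3 ✓
C8: sp
C9: sp
C3, C6, C7 → 3 sp3 carbons.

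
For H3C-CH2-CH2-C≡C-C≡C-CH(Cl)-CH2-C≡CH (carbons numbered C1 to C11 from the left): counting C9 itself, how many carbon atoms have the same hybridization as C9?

5

C9 is sp3 (only σ bonds).
C1: sp3 ✓
C2: sp3 ✓
C3: sp3 ✓
C4: sp
C5: sp
C6: sp
C7: sp
C8: sp3 ✓
C9: sp3 ✓
C10: sp
C11: sp
5 carbons are sp3.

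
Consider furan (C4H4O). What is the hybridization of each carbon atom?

sp^2

Each carbon atom is sp2: 3 σ bonds, plus one π bond, 3 electron-density regions.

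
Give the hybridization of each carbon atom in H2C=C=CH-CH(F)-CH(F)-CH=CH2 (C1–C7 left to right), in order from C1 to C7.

C1 sp2, C2 sp, C3 sp2, C4 sp3, C5 sp3, C6 sp2, C7 sp2

C1 carries 3 σ bonds, plus one π bond, giving a steric number of 3, so it is sp2.
C2: 2 σ bonds, plus two π bonds; 2 regions of electron density → sp.
C3 has 3 σ bonds, plus one π bond: steric number 3 → sp2.
C4 has 4 σ bonds: steric number 4 → sp3.
C5 has 4 σ bonds: steric number 4 → sp3.
C6 has 3 σ bonds, plus one π bond: steric number 3 → sp2.
C7 is sp2: 3 σ bonds, plus one π bond, 3 electron-density regions.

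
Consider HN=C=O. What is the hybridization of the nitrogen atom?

sp2

The nitrogen atom — 2 σ bonds and 1 lone pair, plus one π bond. Steric number 3, so sp2.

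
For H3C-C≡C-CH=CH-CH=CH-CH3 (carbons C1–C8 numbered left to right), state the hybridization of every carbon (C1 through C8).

C1 sp3, C2 sp, C3 sp, C4 sp2, C5 sp2, C6 sp2, C7 sp2, C8 sp3

C1 — 4 σ bonds. Steric number 4, so sp3.
C2: 2 σ bonds, plus two π bonds; 2 regions of electron density → sp.
C3: 2 σ bonds, plus two π bonds — 2 electron domains, sp.
C4 (3 σ bonds, plus one π bond) has steric number 3: sp2.
C5 is sp2: 3 σ bonds, plus one π bond, 3 electron-density regions.
C6: 3 σ bonds, plus one π bond; 3 regions of electron density → sp2.
C7 (3 σ bonds, plus one π bond) has steric number 3: sp2.
C8: 4 σ bonds; 4 regions of electron density → sp3.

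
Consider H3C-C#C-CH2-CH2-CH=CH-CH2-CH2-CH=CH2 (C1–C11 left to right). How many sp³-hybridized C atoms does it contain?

C1: sp3 ✓
C2: sp
C3: sp
C4: sp3 ✓
C5: sp3 ✓
C6: sp2
C7: sp2
C8: sp3 ✓
C9: sp3 ✓
C10: sp2
C11: sp2
C1, C4, C5, C8, C9 → 5 sp3 carbons.

5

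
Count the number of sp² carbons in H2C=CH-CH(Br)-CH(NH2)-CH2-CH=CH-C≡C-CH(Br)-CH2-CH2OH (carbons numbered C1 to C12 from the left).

C1: sp2 ✓
C2: sp2 ✓
C3: sp3
C4: sp3
C5: sp3
C6: sp2 ✓
C7: sp2 ✓
C8: sp
C9: sp
C10: sp3
C11: sp3
C12: sp3
C1, C2, C6, C7 → 4 sp2 carbons.

4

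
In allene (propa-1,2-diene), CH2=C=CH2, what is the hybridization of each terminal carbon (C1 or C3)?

sp^2

Each terminal carbon (C1 or C3) has 3 σ bonds, plus one π bond: steric number 3 → sp2.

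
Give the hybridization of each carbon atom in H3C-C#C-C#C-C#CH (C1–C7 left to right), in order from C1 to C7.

C1 has 4 σ bonds: steric number 4 → sp3.
C2: 2 σ bonds, plus two π bonds — 2 electron domains, sp.
C3 carries 2 σ bonds, plus two π bonds, giving a steric number of 2, so it is sp.
C4 has 2 σ bonds, plus two π bonds: steric number 2 → sp.
C5 — 2 σ bonds, plus two π bonds. Steric number 2, so sp.
C6 (2 σ bonds, plus two π bonds) has steric number 2: sp.
C7 — 2 σ bonds, plus two π bonds. Steric number 2, so sp.

C1 sp3, C2 sp, C3 sp, C4 sp, C5 sp, C6 sp, C7 sp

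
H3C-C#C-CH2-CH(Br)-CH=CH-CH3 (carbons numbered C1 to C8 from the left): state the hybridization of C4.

C4: 4 σ bonds — 4 electron domains, sp3.

sp^3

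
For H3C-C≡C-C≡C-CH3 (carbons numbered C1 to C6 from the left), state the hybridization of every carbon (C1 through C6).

C1 sp3, C2 sp, C3 sp, C4 sp, C5 sp, C6 sp3

C1: 4 σ bonds; 4 regions of electron density → sp3.
C2 — 2 σ bonds, plus two π bonds. Steric number 2, so sp.
C3 (2 σ bonds, plus two π bonds) has steric number 2: sp.
C4 (2 σ bonds, plus two π bonds) has steric number 2: sp.
C5 (2 σ bonds, plus two π bonds) has steric number 2: sp.
C6 carries 4 σ bonds, giving a steric number of 4, so it is sp3.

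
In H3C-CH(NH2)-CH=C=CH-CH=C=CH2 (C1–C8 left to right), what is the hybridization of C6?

C6 is sp2: 3 σ bonds, plus one π bond, 3 electron-density regions.

sp²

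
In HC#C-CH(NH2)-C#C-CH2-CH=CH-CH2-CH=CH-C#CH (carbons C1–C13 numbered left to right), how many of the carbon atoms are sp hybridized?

C1: sp ✓
C2: sp ✓
C3: sp3
C4: sp ✓
C5: sp ✓
C6: sp3
C7: sp2
C8: sp2
C9: sp3
C10: sp2
C11: sp2
C12: sp ✓
C13: sp ✓
C1, C2, C4, C5, C12, C13 → 6 sp carbons.

6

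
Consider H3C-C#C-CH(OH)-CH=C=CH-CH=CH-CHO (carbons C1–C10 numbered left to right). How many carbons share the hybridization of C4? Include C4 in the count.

C4 is sp3 (only σ bonds).
C1: sp3 ✓
C2: sp
C3: sp
C4: sp3 ✓
C5: sp2
C6: sp
C7: sp2
C8: sp2
C9: sp2
C10: sp2
2 carbons are sp3.

2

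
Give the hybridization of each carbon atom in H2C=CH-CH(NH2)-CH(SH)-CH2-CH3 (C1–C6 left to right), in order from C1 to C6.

C1 sp2, C2 sp2, C3 sp3, C4 sp3, C5 sp3, C6 sp3

C1 is sp2: 3 σ bonds, plus one π bond, 3 electron-density regions.
C2: 3 σ bonds, plus one π bond — 3 electron domains, sp2.
C3 carries 4 σ bonds, giving a steric number of 4, so it is sp3.
C4 has 4 σ bonds: steric number 4 → sp3.
C5: 4 σ bonds — 4 electron domains, sp3.
C6 is sp3: 4 σ bonds, 4 electron-density regions.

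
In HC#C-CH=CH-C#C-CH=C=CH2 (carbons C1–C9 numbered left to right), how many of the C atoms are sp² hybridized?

4

C1: sp
C2: sp
C3: sp2 ✓
C4: sp2 ✓
C5: sp
C6: sp
C7: sp2 ✓
C8: sp
C9: sp2 ✓
C3, C4, C7, C9 → 4 sp2 carbons.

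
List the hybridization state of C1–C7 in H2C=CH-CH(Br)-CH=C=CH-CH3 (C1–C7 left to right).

C1 sp2, C2 sp2, C3 sp3, C4 sp2, C5 sp, C6 sp2, C7 sp3

C1 is sp2: 3 σ bonds, plus one π bond, 3 electron-density regions.
C2 carries 3 σ bonds, plus one π bond, giving a steric number of 3, so it is sp2.
C3 is sp3: 4 σ bonds, 4 electron-density regions.
C4: 3 σ bonds, plus one π bond; 3 regions of electron density → sp2.
C5: 2 σ bonds, plus two π bonds — 2 electron domains, sp.
C6: 3 σ bonds, plus one π bond — 3 electron domains, sp2.
C7 carries 4 σ bonds, giving a steric number of 4, so it is sp3.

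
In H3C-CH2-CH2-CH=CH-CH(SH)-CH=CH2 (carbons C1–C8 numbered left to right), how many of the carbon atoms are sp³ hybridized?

4

C1: sp3 ✓
C2: sp3 ✓
C3: sp3 ✓
C4: sp2
C5: sp2
C6: sp3 ✓
C7: sp2
C8: sp2
C1, C2, C3, C6 → 4 sp3 carbons.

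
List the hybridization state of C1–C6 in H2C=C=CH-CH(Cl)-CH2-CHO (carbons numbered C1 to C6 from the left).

C1 has 3 σ bonds, plus one π bond: steric number 3 → sp2.
C2 is sp: 2 σ bonds, plus two π bonds, 2 electron-density regions.
C3: 3 σ bonds, plus one π bond — 3 electron domains, sp2.
C4 is sp3: 4 σ bonds, 4 electron-density regions.
C5 is sp3: 4 σ bonds, 4 electron-density regions.
C6: 3 σ bonds, plus one π bond — 3 electron domains, sp2.

C1 sp2, C2 sp, C3 sp2, C4 sp3, C5 sp3, C6 sp2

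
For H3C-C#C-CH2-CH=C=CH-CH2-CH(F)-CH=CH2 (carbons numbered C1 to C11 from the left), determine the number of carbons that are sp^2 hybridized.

4

C1: sp3
C2: sp
C3: sp
C4: sp3
C5: sp2 ✓
C6: sp
C7: sp2 ✓
C8: sp3
C9: sp3
C10: sp2 ✓
C11: sp2 ✓
C5, C7, C10, C11 → 4 sp2 carbons.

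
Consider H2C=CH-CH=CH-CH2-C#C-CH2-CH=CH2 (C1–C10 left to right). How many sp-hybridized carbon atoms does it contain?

2

C1: sp2
C2: sp2
C3: sp2
C4: sp2
C5: sp3
C6: sp ✓
C7: sp ✓
C8: sp3
C9: sp2
C10: sp2
C6, C7 → 2 sp carbons.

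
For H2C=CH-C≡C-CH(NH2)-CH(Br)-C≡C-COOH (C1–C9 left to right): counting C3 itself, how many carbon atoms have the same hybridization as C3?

C3 is sp (two π bonds).
C1: sp2
C2: sp2
C3: sp ✓
C4: sp ✓
C5: sp3
C6: sp3
C7: sp ✓
C8: sp ✓
C9: sp2
4 carbons are sp.

4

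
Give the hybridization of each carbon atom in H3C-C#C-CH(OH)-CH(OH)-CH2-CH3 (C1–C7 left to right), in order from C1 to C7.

C1 sp3, C2 sp, C3 sp, C4 sp3, C5 sp3, C6 sp3, C7 sp3

C1: 4 σ bonds — 4 electron domains, sp3.
C2 carries 2 σ bonds, plus two π bonds, giving a steric number of 2, so it is sp.
C3 is sp: 2 σ bonds, plus two π bonds, 2 electron-density regions.
C4 has 4 σ bonds: steric number 4 → sp3.
C5 — 4 σ bonds. Steric number 4, so sp3.
C6 has 4 σ bonds: steric number 4 → sp3.
C7 has 4 σ bonds: steric number 4 → sp3.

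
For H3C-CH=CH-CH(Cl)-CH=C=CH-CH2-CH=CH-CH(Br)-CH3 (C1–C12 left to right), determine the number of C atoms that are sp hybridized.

1

C1: sp3
C2: sp2
C3: sp2
C4: sp3
C5: sp2
C6: sp ✓
C7: sp2
C8: sp3
C9: sp2
C10: sp2
C11: sp3
C12: sp3
C6 → 1 sp carbon.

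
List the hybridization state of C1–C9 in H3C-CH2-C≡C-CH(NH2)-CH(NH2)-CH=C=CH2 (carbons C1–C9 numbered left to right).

C1 sp3, C2 sp3, C3 sp, C4 sp, C5 sp3, C6 sp3, C7 sp2, C8 sp, C9 sp2

C1: 4 σ bonds; 4 regions of electron density → sp3.
C2 (4 σ bonds) has steric number 4: sp3.
C3 (2 σ bonds, plus two π bonds) has steric number 2: sp.
C4 — 2 σ bonds, plus two π bonds. Steric number 2, so sp.
C5: 4 σ bonds — 4 electron domains, sp3.
C6 — 4 σ bonds. Steric number 4, so sp3.
C7: 3 σ bonds, plus one π bond; 3 regions of electron density → sp2.
C8 carries 2 σ bonds, plus two π bonds, giving a steric number of 2, so it is sp.
C9: 3 σ bonds, plus one π bond; 3 regions of electron density → sp2.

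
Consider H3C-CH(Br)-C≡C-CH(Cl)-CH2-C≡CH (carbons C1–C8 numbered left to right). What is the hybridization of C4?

sp

C4 carries 2 σ bonds, plus two π bonds, giving a steric number of 2, so it is sp.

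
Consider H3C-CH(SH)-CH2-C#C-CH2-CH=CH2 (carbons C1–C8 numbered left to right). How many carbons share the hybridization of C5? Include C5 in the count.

C5 is sp (two π bonds).
C1: sp3
C2: sp3
C3: sp3
C4: sp ✓
C5: sp ✓
C6: sp3
C7: sp2
C8: sp2
2 carbons are sp.

2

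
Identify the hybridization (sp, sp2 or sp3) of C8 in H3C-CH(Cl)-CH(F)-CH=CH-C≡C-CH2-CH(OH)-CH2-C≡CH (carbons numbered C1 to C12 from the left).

sp3

C8 is sp3: 4 σ bonds, 4 electron-density regions.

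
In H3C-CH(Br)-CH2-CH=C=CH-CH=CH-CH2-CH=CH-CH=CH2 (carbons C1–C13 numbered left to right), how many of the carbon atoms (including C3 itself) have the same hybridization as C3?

C3 is sp3 (only σ bonds).
C1: sp3 ✓
C2: sp3 ✓
C3: sp3 ✓
C4: sp2
C5: sp
C6: sp2
C7: sp2
C8: sp2
C9: sp3 ✓
C10: sp2
C11: sp2
C12: sp2
C13: sp2
4 carbons are sp3.

4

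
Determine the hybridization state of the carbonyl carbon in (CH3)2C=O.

sp2

The carbonyl carbon — 3 σ bonds, plus one π bond. Steric number 3, so sp2.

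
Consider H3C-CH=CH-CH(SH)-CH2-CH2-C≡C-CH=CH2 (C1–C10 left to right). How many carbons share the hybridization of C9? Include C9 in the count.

C9 is sp2 (one π bond).
C1: sp3
C2: sp2 ✓
C3: sp2 ✓
C4: sp3
C5: sp3
C6: sp3
C7: sp
C8: sp
C9: sp2 ✓
C10: sp2 ✓
4 carbons are sp2.

4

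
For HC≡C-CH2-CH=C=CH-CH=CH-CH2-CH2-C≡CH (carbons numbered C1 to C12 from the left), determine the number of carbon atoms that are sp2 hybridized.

C1: sp
C2: sp
C3: sp3
C4: sp2 ✓
C5: sp
C6: sp2 ✓
C7: sp2 ✓
C8: sp2 ✓
C9: sp3
C10: sp3
C11: sp
C12: sp
C4, C6, C7, C8 → 4 sp2 carbons.

4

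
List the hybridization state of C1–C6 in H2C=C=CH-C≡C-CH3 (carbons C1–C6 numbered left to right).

C1 sp2, C2 sp, C3 sp2, C4 sp, C5 sp, C6 sp3

C1 is sp2: 3 σ bonds, plus one π bond, 3 electron-density regions.
C2 is sp: 2 σ bonds, plus two π bonds, 2 electron-density regions.
C3 is sp2: 3 σ bonds, plus one π bond, 3 electron-density regions.
C4: 2 σ bonds, plus two π bonds; 2 regions of electron density → sp.
C5 (2 σ bonds, plus two π bonds) has steric number 2: sp.
C6: 4 σ bonds; 4 regions of electron density → sp3.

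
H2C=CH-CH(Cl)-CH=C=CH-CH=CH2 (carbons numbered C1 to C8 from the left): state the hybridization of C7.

sp2

C7 (3 σ bonds, plus one π bond) has steric number 3: sp2.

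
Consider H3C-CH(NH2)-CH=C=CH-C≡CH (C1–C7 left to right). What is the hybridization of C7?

C7 is sp: 2 σ bonds, plus two π bonds, 2 electron-density regions.

sp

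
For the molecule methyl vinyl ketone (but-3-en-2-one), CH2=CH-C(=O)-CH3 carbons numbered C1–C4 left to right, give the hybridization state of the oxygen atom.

sp²

The oxygen atom: 1 σ bond and 2 lone pairs, plus one π bond; 3 regions of electron density → sp2.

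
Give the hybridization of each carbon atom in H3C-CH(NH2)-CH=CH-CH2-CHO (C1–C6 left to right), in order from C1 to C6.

C1 sp3, C2 sp3, C3 sp2, C4 sp2, C5 sp3, C6 sp2

C1: 4 σ bonds; 4 regions of electron density → sp3.
C2 is sp3: 4 σ bonds, 4 electron-density regions.
C3 (3 σ bonds, plus one π bond) has steric number 3: sp2.
C4 has 3 σ bonds, plus one π bond: steric number 3 → sp2.
C5 has 4 σ bonds: steric number 4 → sp3.
C6 (3 σ bonds, plus one π bond) has steric number 3: sp2.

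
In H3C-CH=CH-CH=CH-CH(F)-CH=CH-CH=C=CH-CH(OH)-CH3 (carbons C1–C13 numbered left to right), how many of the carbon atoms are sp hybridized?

1

C1: sp3
C2: sp2
C3: sp2
C4: sp2
C5: sp2
C6: sp3
C7: sp2
C8: sp2
C9: sp2
C10: sp ✓
C11: sp2
C12: sp3
C13: sp3
C10 → 1 sp carbon.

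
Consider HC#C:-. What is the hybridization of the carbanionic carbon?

sp

One σ bond + one lone pair = steric number 2 → sp.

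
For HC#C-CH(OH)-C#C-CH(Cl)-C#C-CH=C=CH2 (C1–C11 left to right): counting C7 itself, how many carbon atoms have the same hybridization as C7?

C7 is sp (two π bonds).
C1: sp ✓
C2: sp ✓
C3: sp3
C4: sp ✓
C5: sp ✓
C6: sp3
C7: sp ✓
C8: sp ✓
C9: sp2
C10: sp ✓
C11: sp2
7 carbons are sp.

7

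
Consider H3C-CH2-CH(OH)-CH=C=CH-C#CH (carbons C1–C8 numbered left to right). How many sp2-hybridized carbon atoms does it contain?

C1: sp3
C2: sp3
C3: sp3
C4: sp2 ✓
C5: sp
C6: sp2 ✓
C7: sp
C8: sp
C4, C6 → 2 sp2 carbons.

2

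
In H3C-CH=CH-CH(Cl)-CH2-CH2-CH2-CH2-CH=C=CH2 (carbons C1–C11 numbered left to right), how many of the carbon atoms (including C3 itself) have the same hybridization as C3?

C3 is sp2 (one π bond).
C1: sp3
C2: sp2 ✓
C3: sp2 ✓
C4: sp3
C5: sp3
C6: sp3
C7: sp3
C8: sp3
C9: sp2 ✓
C10: sp
C11: sp2 ✓
4 carbons are sp2.

4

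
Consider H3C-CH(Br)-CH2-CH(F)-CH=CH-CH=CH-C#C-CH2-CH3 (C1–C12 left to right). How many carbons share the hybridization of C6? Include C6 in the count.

C6 is sp2 (one π bond).
C1: sp3
C2: sp3
C3: sp3
C4: sp3
C5: sp2 ✓
C6: sp2 ✓
C7: sp2 ✓
C8: sp2 ✓
C9: sp
C10: sp
C11: sp3
C12: sp3
4 carbons are sp2.

4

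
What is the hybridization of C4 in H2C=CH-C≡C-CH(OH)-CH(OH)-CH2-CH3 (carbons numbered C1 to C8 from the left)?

sp

C4 has 2 σ bonds, plus two π bonds: steric number 2 → sp.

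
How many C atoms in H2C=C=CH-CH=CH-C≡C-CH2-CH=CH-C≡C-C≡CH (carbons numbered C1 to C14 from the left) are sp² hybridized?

C1: sp2 ✓
C2: sp
C3: sp2 ✓
C4: sp2 ✓
C5: sp2 ✓
C6: sp
C7: sp
C8: sp3
C9: sp2 ✓
C10: sp2 ✓
C11: sp
C12: sp
C13: sp
C14: sp
C1, C3, C4, C5, C9, C10 → 6 sp2 carbons.

6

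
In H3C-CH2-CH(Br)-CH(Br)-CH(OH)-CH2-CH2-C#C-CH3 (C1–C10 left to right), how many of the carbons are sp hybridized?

2

C1: sp3
C2: sp3
C3: sp3
C4: sp3
C5: sp3
C6: sp3
C7: sp3
C8: sp ✓
C9: sp ✓
C10: sp3
C8, C9 → 2 sp carbons.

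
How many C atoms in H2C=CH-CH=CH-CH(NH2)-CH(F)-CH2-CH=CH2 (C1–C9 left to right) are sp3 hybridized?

C1: sp2
C2: sp2
C3: sp2
C4: sp2
C5: sp3 ✓
C6: sp3 ✓
C7: sp3 ✓
C8: sp2
C9: sp2
C5, C6, C7 → 3 sp3 carbons.

3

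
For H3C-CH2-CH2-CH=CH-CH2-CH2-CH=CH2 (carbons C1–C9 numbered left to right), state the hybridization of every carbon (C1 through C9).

C1 sp3, C2 sp3, C3 sp3, C4 sp2, C5 sp2, C6 sp3, C7 sp3, C8 sp2, C9 sp2

C1: 4 σ bonds — 4 electron domains, sp3.
C2 — 4 σ bonds. Steric number 4, so sp3.
C3 carries 4 σ bonds, giving a steric number of 4, so it is sp3.
C4 carries 3 σ bonds, plus one π bond, giving a steric number of 3, so it is sp2.
C5 carries 3 σ bonds, plus one π bond, giving a steric number of 3, so it is sp2.
C6 is sp3: 4 σ bonds, 4 electron-density regions.
C7: 4 σ bonds — 4 electron domains, sp3.
C8: 3 σ bonds, plus one π bond; 3 regions of electron density → sp2.
C9 (3 σ bonds, plus one π bond) has steric number 3: sp2.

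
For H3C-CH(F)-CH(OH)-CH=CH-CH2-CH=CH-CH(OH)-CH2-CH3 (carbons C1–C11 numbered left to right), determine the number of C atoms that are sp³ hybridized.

7

C1: sp3 ✓
C2: sp3 ✓
C3: sp3 ✓
C4: sp2
C5: sp2
C6: sp3 ✓
C7: sp2
C8: sp2
C9: sp3 ✓
C10: sp3 ✓
C11: sp3 ✓
C1, C2, C3, C6, C9, C10, C11 → 7 sp3 carbons.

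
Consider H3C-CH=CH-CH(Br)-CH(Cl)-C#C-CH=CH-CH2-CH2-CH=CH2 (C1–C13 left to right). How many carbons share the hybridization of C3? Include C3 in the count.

C3 is sp2 (one π bond).
C1: sp3
C2: sp2 ✓
C3: sp2 ✓
C4: sp3
C5: sp3
C6: sp
C7: sp
C8: sp2 ✓
C9: sp2 ✓
C10: sp3
C11: sp3
C12: sp2 ✓
C13: sp2 ✓
6 carbons are sp2.

6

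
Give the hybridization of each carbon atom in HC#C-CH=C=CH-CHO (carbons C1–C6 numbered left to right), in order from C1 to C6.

C1: 2 σ bonds, plus two π bonds; 2 regions of electron density → sp.
C2 (2 σ bonds, plus two π bonds) has steric number 2: sp.
C3: 3 σ bonds, plus one π bond; 3 regions of electron density → sp2.
C4 (2 σ bonds, plus two π bonds) has steric number 2: sp.
C5 — 3 σ bonds, plus one π bond. Steric number 3, so sp2.
C6 (3 σ bonds, plus one π bond) has steric number 3: sp2.

C1 sp, C2 sp, C3 sp2, C4 sp, C5 sp2, C6 sp2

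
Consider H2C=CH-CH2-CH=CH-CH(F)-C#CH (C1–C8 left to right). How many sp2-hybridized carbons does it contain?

4

C1: sp2 ✓
C2: sp2 ✓
C3: sp3
C4: sp2 ✓
C5: sp2 ✓
C6: sp3
C7: sp
C8: sp
C1, C2, C4, C5 → 4 sp2 carbons.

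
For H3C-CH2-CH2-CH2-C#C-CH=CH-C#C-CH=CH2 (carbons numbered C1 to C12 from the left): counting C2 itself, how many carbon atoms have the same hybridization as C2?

4

C2 is sp3 (only σ bonds).
C1: sp3 ✓
C2: sp3 ✓
C3: sp3 ✓
C4: sp3 ✓
C5: sp
C6: sp
C7: sp2
C8: sp2
C9: sp
C10: sp
C11: sp2
C12: sp2
4 carbons are sp3.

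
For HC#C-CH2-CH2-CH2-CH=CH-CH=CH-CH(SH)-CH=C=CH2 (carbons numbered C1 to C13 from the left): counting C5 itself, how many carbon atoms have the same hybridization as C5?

4

C5 is sp3 (only σ bonds).
C1: sp
C2: sp
C3: sp3 ✓
C4: sp3 ✓
C5: sp3 ✓
C6: sp2
C7: sp2
C8: sp2
C9: sp2
C10: sp3 ✓
C11: sp2
C12: sp
C13: sp2
4 carbons are sp3.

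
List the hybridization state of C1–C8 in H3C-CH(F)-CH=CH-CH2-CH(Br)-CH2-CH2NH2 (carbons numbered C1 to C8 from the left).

C1 sp3, C2 sp3, C3 sp2, C4 sp2, C5 sp3, C6 sp3, C7 sp3, C8 sp3

C1 carries 4 σ bonds, giving a steric number of 4, so it is sp3.
C2 is sp3: 4 σ bonds, 4 electron-density regions.
C3 carries 3 σ bonds, plus one π bond, giving a steric number of 3, so it is sp2.
C4: 3 σ bonds, plus one π bond; 3 regions of electron density → sp2.
C5 carries 4 σ bonds, giving a steric number of 4, so it is sp3.
C6 has 4 σ bonds: steric number 4 → sp3.
C7 is sp3: 4 σ bonds, 4 electron-density regions.
C8: 4 σ bonds; 4 regions of electron density → sp3.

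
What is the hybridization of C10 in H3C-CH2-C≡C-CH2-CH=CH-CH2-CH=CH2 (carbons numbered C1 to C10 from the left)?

C10 (3 σ bonds, plus one π bond) has steric number 3: sp2.

sp²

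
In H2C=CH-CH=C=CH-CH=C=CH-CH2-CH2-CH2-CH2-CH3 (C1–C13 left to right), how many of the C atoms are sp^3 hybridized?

C1: sp2
C2: sp2
C3: sp2
C4: sp
C5: sp2
C6: sp2
C7: sp
C8: sp2
C9: sp3 ✓
C10: sp3 ✓
C11: sp3 ✓
C12: sp3 ✓
C13: sp3 ✓
C9, C10, C11, C12, C13 → 5 sp3 carbons.

5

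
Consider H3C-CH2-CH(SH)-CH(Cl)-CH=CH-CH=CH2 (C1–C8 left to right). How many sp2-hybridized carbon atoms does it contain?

C1: sp3
C2: sp3
C3: sp3
C4: sp3
C5: sp2 ✓
C6: sp2 ✓
C7: sp2 ✓
C8: sp2 ✓
C5, C6, C7, C8 → 4 sp2 carbons.

4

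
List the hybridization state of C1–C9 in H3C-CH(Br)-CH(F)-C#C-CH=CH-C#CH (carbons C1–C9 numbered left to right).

C1: 4 σ bonds; 4 regions of electron density → sp3.
C2: 4 σ bonds; 4 regions of electron density → sp3.
C3 is sp3: 4 σ bonds, 4 electron-density regions.
C4: 2 σ bonds, plus two π bonds; 2 regions of electron density → sp.
C5 (2 σ bonds, plus two π bonds) has steric number 2: sp.
C6 is sp2: 3 σ bonds, plus one π bond, 3 electron-density regions.
C7 — 3 σ bonds, plus one π bond. Steric number 3, so sp2.
C8 carries 2 σ bonds, plus two π bonds, giving a steric number of 2, so it is sp.
C9: 2 σ bonds, plus two π bonds; 2 regions of electron density → sp.

C1 sp3, C2 sp3, C3 sp3, C4 sp, C5 sp, C6 sp2, C7 sp2, C8 sp, C9 sp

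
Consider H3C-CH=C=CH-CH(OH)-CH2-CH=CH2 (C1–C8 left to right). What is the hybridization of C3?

sp

C3 is sp: 2 σ bonds, plus two π bonds, 2 electron-density regions.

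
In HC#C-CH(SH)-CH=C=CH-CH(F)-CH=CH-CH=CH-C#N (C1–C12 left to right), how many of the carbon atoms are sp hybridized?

C1: sp ✓
C2: sp ✓
C3: sp3
C4: sp2
C5: sp ✓
C6: sp2
C7: sp3
C8: sp2
C9: sp2
C10: sp2
C11: sp2
C12: sp ✓
C1, C2, C5, C12 → 4 sp carbons.

4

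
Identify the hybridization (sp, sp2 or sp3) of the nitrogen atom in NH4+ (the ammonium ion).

Four σ bonds, no lone pair → sp3, tetrahedral.

sp³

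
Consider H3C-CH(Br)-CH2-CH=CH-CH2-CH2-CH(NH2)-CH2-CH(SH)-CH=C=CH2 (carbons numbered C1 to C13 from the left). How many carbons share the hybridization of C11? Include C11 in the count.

4

C11 is sp2 (one π bond).
C1: sp3
C2: sp3
C3: sp3
C4: sp2 ✓
C5: sp2 ✓
C6: sp3
C7: sp3
C8: sp3
C9: sp3
C10: sp3
C11: sp2 ✓
C12: sp
C13: sp2 ✓
4 carbons are sp2.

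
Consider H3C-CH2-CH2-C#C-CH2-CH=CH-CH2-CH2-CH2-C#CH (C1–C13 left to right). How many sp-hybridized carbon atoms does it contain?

4

C1: sp3
C2: sp3
C3: sp3
C4: sp ✓
C5: sp ✓
C6: sp3
C7: sp2
C8: sp2
C9: sp3
C10: sp3
C11: sp3
C12: sp ✓
C13: sp ✓
C4, C5, C12, C13 → 4 sp carbons.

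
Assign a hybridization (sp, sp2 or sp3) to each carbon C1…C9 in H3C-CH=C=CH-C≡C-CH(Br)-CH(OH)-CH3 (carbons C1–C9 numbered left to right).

C1 — 4 σ bonds. Steric number 4, so sp3.
C2 carries 3 σ bonds, plus one π bond, giving a steric number of 3, so it is sp2.
C3 carries 2 σ bonds, plus two π bonds, giving a steric number of 2, so it is sp.
C4 (3 σ bonds, plus one π bond) has steric number 3: sp2.
C5 (2 σ bonds, plus two π bonds) has steric number 2: sp.
C6 (2 σ bonds, plus two π bonds) has steric number 2: sp.
C7: 4 σ bonds — 4 electron domains, sp3.
C8 — 4 σ bonds. Steric number 4, so sp3.
C9: 4 σ bonds — 4 electron domains, sp3.

C1 sp3, C2 sp2, C3 sp, C4 sp2, C5 sp, C6 sp, C7 sp3, C8 sp3, C9 sp3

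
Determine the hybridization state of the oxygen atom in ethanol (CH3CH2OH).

The oxygen atom is sp3: 2 σ bonds and 2 lone pairs, 4 electron-density regions.

sp^3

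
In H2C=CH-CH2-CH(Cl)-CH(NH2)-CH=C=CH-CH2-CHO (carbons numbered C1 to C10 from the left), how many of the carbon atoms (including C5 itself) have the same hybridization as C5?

4

C5 is sp3 (only σ bonds).
C1: sp2
C2: sp2
C3: sp3 ✓
C4: sp3 ✓
C5: sp3 ✓
C6: sp2
C7: sp
C8: sp2
C9: sp3 ✓
C10: sp2
4 carbons are sp3.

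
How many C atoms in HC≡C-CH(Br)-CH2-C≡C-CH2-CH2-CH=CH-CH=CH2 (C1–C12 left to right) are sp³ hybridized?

C1: sp
C2: sp
C3: sp3 ✓
C4: sp3 ✓
C5: sp
C6: sp
C7: sp3 ✓
C8: sp3 ✓
C9: sp2
C10: sp2
C11: sp2
C12: sp2
C3, C4, C7, C8 → 4 sp3 carbons.

4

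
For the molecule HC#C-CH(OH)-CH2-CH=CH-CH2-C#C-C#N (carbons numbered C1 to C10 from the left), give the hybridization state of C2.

sp

C2: 2 σ bonds, plus two π bonds; 2 regions of electron density → sp.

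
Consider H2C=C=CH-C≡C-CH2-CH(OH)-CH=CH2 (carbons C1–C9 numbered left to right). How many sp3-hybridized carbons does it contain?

C1: sp2
C2: sp
C3: sp2
C4: sp
C5: sp
C6: sp3 ✓
C7: sp3 ✓
C8: sp2
C9: sp2
C6, C7 → 2 sp3 carbons.

2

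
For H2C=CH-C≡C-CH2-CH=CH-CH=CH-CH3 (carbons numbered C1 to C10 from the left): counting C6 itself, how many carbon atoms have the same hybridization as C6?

C6 is sp2 (one π bond).
C1: sp2 ✓
C2: sp2 ✓
C3: sp
C4: sp
C5: sp3
C6: sp2 ✓
C7: sp2 ✓
C8: sp2 ✓
C9: sp2 ✓
C10: sp3
6 carbons are sp2.

6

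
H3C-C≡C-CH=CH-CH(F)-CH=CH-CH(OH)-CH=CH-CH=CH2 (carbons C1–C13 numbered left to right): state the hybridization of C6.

C6 carries 4 σ bonds, giving a steric number of 4, so it is sp3.

sp^3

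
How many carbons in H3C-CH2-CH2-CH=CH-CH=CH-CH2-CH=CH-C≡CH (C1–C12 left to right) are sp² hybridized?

C1: sp3
C2: sp3
C3: sp3
C4: sp2 ✓
C5: sp2 ✓
C6: sp2 ✓
C7: sp2 ✓
C8: sp3
C9: sp2 ✓
C10: sp2 ✓
C11: sp
C12: sp
C4, C5, C6, C7, C9, C10 → 6 sp2 carbons.

6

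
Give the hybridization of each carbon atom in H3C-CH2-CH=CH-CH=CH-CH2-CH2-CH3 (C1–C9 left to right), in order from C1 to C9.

C1 sp3, C2 sp3, C3 sp2, C4 sp2, C5 sp2, C6 sp2, C7 sp3, C8 sp3, C9 sp3

C1: 4 σ bonds — 4 electron domains, sp3.
C2: 4 σ bonds — 4 electron domains, sp3.
C3 has 3 σ bonds, plus one π bond: steric number 3 → sp2.
C4 carries 3 σ bonds, plus one π bond, giving a steric number of 3, so it is sp2.
C5 has 3 σ bonds, plus one π bond: steric number 3 → sp2.
C6 — 3 σ bonds, plus one π bond. Steric number 3, so sp2.
C7 carries 4 σ bonds, giving a steric number of 4, so it is sp3.
C8 — 4 σ bonds. Steric number 4, so sp3.
C9: 4 σ bonds; 4 regions of electron density → sp3.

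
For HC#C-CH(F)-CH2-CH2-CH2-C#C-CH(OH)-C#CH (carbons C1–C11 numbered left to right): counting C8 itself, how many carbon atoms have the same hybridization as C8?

6

C8 is sp (two π bonds).
C1: sp ✓
C2: sp ✓
C3: sp3
C4: sp3
C5: sp3
C6: sp3
C7: sp ✓
C8: sp ✓
C9: sp3
C10: sp ✓
C11: sp ✓
6 carbons are sp.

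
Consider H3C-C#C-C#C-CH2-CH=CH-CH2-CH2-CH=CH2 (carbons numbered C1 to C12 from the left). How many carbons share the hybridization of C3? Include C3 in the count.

4

C3 is sp (two π bonds).
C1: sp3
C2: sp ✓
C3: sp ✓
C4: sp ✓
C5: sp ✓
C6: sp3
C7: sp2
C8: sp2
C9: sp3
C10: sp3
C11: sp2
C12: sp2
4 carbons are sp.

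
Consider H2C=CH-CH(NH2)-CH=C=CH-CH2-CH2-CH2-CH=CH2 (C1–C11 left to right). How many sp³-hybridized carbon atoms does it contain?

4

C1: sp2
C2: sp2
C3: sp3 ✓
C4: sp2
C5: sp
C6: sp2
C7: sp3 ✓
C8: sp3 ✓
C9: sp3 ✓
C10: sp2
C11: sp2
C3, C7, C8, C9 → 4 sp3 carbons.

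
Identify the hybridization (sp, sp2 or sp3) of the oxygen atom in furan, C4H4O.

One O lone pair is in the aromatic π system (p orbital), the other is in an sp2 hybrid in the ring plane; O has two σ bonds + one in-plane lone pair → sp2.

sp2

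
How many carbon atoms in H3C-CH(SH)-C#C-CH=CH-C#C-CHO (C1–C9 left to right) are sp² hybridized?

3

C1: sp3
C2: sp3
C3: sp
C4: sp
C5: sp2 ✓
C6: sp2 ✓
C7: sp
C8: sp
C9: sp2 ✓
C5, C6, C9 → 3 sp2 carbons.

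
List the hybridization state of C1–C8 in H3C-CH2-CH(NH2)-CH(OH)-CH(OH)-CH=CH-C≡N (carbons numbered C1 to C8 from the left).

C1 (4 σ bonds) has steric number 4: sp3.
C2 carries 4 σ bonds, giving a steric number of 4, so it is sp3.
C3 — 4 σ bonds. Steric number 4, so sp3.
C4: 4 σ bonds; 4 regions of electron density → sp3.
C5 has 4 σ bonds: steric number 4 → sp3.
C6: 3 σ bonds, plus one π bond — 3 electron domains, sp2.
C7: 3 σ bonds, plus one π bond; 3 regions of electron density → sp2.
C8 has 2 σ bonds, plus two π bonds: steric number 2 → sp.

C1 sp3, C2 sp3, C3 sp3, C4 sp3, C5 sp3, C6 sp2, C7 sp2, C8 sp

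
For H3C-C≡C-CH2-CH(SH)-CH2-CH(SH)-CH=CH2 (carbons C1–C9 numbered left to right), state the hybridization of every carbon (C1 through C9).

C1 (4 σ bonds) has steric number 4: sp3.
C2 has 2 σ bonds, plus two π bonds: steric number 2 → sp.
C3 is sp: 2 σ bonds, plus two π bonds, 2 electron-density regions.
C4 is sp3: 4 σ bonds, 4 electron-density regions.
C5 has 4 σ bonds: steric number 4 → sp3.
C6 — 4 σ bonds. Steric number 4, so sp3.
C7: 4 σ bonds — 4 electron domains, sp3.
C8 is sp2: 3 σ bonds, plus one π bond, 3 electron-density regions.
C9 — 3 σ bonds, plus one π bond. Steric number 3, so sp2.

C1 sp3, C2 sp, C3 sp, C4 sp3, C5 sp3, C6 sp3, C7 sp3, C8 sp2, C9 sp2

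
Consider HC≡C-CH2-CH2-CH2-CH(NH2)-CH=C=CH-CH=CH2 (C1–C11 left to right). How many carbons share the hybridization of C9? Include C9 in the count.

4

C9 is sp2 (one π bond).
C1: sp
C2: sp
C3: sp3
C4: sp3
C5: sp3
C6: sp3
C7: sp2 ✓
C8: sp
C9: sp2 ✓
C10: sp2 ✓
C11: sp2 ✓
4 carbons are sp2.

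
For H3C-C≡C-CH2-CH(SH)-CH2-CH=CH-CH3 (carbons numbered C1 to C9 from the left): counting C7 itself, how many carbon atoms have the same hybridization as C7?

2

C7 is sp2 (one π bond).
C1: sp3
C2: sp
C3: sp
C4: sp3
C5: sp3
C6: sp3
C7: sp2 ✓
C8: sp2 ✓
C9: sp3
2 carbons are sp2.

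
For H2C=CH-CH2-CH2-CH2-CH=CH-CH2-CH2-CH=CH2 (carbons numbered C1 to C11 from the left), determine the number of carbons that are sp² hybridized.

6

C1: sp2 ✓
C2: sp2 ✓
C3: sp3
C4: sp3
C5: sp3
C6: sp2 ✓
C7: sp2 ✓
C8: sp3
C9: sp3
C10: sp2 ✓
C11: sp2 ✓
C1, C2, C6, C7, C10, C11 → 6 sp2 carbons.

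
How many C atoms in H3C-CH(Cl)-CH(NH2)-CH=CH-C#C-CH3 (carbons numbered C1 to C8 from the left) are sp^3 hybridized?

4

C1: sp3 ✓
C2: sp3 ✓
C3: sp3 ✓
C4: sp2
C5: sp2
C6: sp
C7: sp
C8: sp3 ✓
C1, C2, C3, C8 → 4 sp3 carbons.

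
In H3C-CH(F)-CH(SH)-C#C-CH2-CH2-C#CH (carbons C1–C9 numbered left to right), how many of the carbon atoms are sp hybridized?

4

C1: sp3
C2: sp3
C3: sp3
C4: sp ✓
C5: sp ✓
C6: sp3
C7: sp3
C8: sp ✓
C9: sp ✓
C4, C5, C8, C9 → 4 sp carbons.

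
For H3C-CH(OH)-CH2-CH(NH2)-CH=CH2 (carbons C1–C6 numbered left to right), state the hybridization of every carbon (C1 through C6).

C1 (4 σ bonds) has steric number 4: sp3.
C2 has 4 σ bonds: steric number 4 → sp3.
C3: 4 σ bonds; 4 regions of electron density → sp3.
C4 is sp3: 4 σ bonds, 4 electron-density regions.
C5 (3 σ bonds, plus one π bond) has steric number 3: sp2.
C6: 3 σ bonds, plus one π bond — 3 electron domains, sp2.

C1 sp3, C2 sp3, C3 sp3, C4 sp3, C5 sp2, C6 sp2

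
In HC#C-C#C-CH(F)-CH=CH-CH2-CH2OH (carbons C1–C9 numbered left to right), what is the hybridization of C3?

sp

C3: 2 σ bonds, plus two π bonds; 2 regions of electron density → sp.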